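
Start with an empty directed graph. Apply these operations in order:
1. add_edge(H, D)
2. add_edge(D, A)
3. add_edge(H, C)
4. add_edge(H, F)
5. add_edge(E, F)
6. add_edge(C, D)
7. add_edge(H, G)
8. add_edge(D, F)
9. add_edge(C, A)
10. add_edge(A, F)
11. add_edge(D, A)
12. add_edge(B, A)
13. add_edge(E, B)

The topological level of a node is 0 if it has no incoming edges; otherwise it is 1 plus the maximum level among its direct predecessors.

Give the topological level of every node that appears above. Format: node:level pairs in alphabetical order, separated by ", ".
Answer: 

Answer: A:3, B:1, C:1, D:2, E:0, F:4, G:1, H:0

Derivation:
Op 1: add_edge(H, D). Edges now: 1
Op 2: add_edge(D, A). Edges now: 2
Op 3: add_edge(H, C). Edges now: 3
Op 4: add_edge(H, F). Edges now: 4
Op 5: add_edge(E, F). Edges now: 5
Op 6: add_edge(C, D). Edges now: 6
Op 7: add_edge(H, G). Edges now: 7
Op 8: add_edge(D, F). Edges now: 8
Op 9: add_edge(C, A). Edges now: 9
Op 10: add_edge(A, F). Edges now: 10
Op 11: add_edge(D, A) (duplicate, no change). Edges now: 10
Op 12: add_edge(B, A). Edges now: 11
Op 13: add_edge(E, B). Edges now: 12
Compute levels (Kahn BFS):
  sources (in-degree 0): E, H
  process E: level=0
    E->B: in-degree(B)=0, level(B)=1, enqueue
    E->F: in-degree(F)=3, level(F)>=1
  process H: level=0
    H->C: in-degree(C)=0, level(C)=1, enqueue
    H->D: in-degree(D)=1, level(D)>=1
    H->F: in-degree(F)=2, level(F)>=1
    H->G: in-degree(G)=0, level(G)=1, enqueue
  process B: level=1
    B->A: in-degree(A)=2, level(A)>=2
  process C: level=1
    C->A: in-degree(A)=1, level(A)>=2
    C->D: in-degree(D)=0, level(D)=2, enqueue
  process G: level=1
  process D: level=2
    D->A: in-degree(A)=0, level(A)=3, enqueue
    D->F: in-degree(F)=1, level(F)>=3
  process A: level=3
    A->F: in-degree(F)=0, level(F)=4, enqueue
  process F: level=4
All levels: A:3, B:1, C:1, D:2, E:0, F:4, G:1, H:0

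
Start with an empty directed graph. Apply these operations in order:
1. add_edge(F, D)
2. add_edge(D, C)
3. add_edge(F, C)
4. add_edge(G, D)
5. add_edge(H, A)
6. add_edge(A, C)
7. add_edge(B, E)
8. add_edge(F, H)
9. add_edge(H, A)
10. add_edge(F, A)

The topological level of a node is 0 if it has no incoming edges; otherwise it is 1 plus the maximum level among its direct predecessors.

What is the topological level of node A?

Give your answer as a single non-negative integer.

Answer: 2

Derivation:
Op 1: add_edge(F, D). Edges now: 1
Op 2: add_edge(D, C). Edges now: 2
Op 3: add_edge(F, C). Edges now: 3
Op 4: add_edge(G, D). Edges now: 4
Op 5: add_edge(H, A). Edges now: 5
Op 6: add_edge(A, C). Edges now: 6
Op 7: add_edge(B, E). Edges now: 7
Op 8: add_edge(F, H). Edges now: 8
Op 9: add_edge(H, A) (duplicate, no change). Edges now: 8
Op 10: add_edge(F, A). Edges now: 9
Compute levels (Kahn BFS):
  sources (in-degree 0): B, F, G
  process B: level=0
    B->E: in-degree(E)=0, level(E)=1, enqueue
  process F: level=0
    F->A: in-degree(A)=1, level(A)>=1
    F->C: in-degree(C)=2, level(C)>=1
    F->D: in-degree(D)=1, level(D)>=1
    F->H: in-degree(H)=0, level(H)=1, enqueue
  process G: level=0
    G->D: in-degree(D)=0, level(D)=1, enqueue
  process E: level=1
  process H: level=1
    H->A: in-degree(A)=0, level(A)=2, enqueue
  process D: level=1
    D->C: in-degree(C)=1, level(C)>=2
  process A: level=2
    A->C: in-degree(C)=0, level(C)=3, enqueue
  process C: level=3
All levels: A:2, B:0, C:3, D:1, E:1, F:0, G:0, H:1
level(A) = 2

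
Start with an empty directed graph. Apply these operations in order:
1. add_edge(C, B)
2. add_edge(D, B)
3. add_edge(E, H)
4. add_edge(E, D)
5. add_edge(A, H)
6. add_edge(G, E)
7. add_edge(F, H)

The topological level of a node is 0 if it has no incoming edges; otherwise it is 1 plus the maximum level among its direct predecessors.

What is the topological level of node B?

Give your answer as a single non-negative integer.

Op 1: add_edge(C, B). Edges now: 1
Op 2: add_edge(D, B). Edges now: 2
Op 3: add_edge(E, H). Edges now: 3
Op 4: add_edge(E, D). Edges now: 4
Op 5: add_edge(A, H). Edges now: 5
Op 6: add_edge(G, E). Edges now: 6
Op 7: add_edge(F, H). Edges now: 7
Compute levels (Kahn BFS):
  sources (in-degree 0): A, C, F, G
  process A: level=0
    A->H: in-degree(H)=2, level(H)>=1
  process C: level=0
    C->B: in-degree(B)=1, level(B)>=1
  process F: level=0
    F->H: in-degree(H)=1, level(H)>=1
  process G: level=0
    G->E: in-degree(E)=0, level(E)=1, enqueue
  process E: level=1
    E->D: in-degree(D)=0, level(D)=2, enqueue
    E->H: in-degree(H)=0, level(H)=2, enqueue
  process D: level=2
    D->B: in-degree(B)=0, level(B)=3, enqueue
  process H: level=2
  process B: level=3
All levels: A:0, B:3, C:0, D:2, E:1, F:0, G:0, H:2
level(B) = 3

Answer: 3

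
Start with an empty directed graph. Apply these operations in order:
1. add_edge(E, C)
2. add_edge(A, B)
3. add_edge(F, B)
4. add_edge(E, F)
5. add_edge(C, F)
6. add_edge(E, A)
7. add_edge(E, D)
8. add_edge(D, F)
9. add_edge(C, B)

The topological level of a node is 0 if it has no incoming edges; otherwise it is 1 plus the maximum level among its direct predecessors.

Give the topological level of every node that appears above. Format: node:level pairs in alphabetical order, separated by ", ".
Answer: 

Op 1: add_edge(E, C). Edges now: 1
Op 2: add_edge(A, B). Edges now: 2
Op 3: add_edge(F, B). Edges now: 3
Op 4: add_edge(E, F). Edges now: 4
Op 5: add_edge(C, F). Edges now: 5
Op 6: add_edge(E, A). Edges now: 6
Op 7: add_edge(E, D). Edges now: 7
Op 8: add_edge(D, F). Edges now: 8
Op 9: add_edge(C, B). Edges now: 9
Compute levels (Kahn BFS):
  sources (in-degree 0): E
  process E: level=0
    E->A: in-degree(A)=0, level(A)=1, enqueue
    E->C: in-degree(C)=0, level(C)=1, enqueue
    E->D: in-degree(D)=0, level(D)=1, enqueue
    E->F: in-degree(F)=2, level(F)>=1
  process A: level=1
    A->B: in-degree(B)=2, level(B)>=2
  process C: level=1
    C->B: in-degree(B)=1, level(B)>=2
    C->F: in-degree(F)=1, level(F)>=2
  process D: level=1
    D->F: in-degree(F)=0, level(F)=2, enqueue
  process F: level=2
    F->B: in-degree(B)=0, level(B)=3, enqueue
  process B: level=3
All levels: A:1, B:3, C:1, D:1, E:0, F:2

Answer: A:1, B:3, C:1, D:1, E:0, F:2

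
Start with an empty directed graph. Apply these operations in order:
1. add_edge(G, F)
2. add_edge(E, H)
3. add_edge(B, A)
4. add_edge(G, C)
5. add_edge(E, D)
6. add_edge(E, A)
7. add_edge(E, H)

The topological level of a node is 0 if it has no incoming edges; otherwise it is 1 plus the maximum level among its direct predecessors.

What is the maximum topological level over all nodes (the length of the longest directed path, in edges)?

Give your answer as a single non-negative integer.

Answer: 1

Derivation:
Op 1: add_edge(G, F). Edges now: 1
Op 2: add_edge(E, H). Edges now: 2
Op 3: add_edge(B, A). Edges now: 3
Op 4: add_edge(G, C). Edges now: 4
Op 5: add_edge(E, D). Edges now: 5
Op 6: add_edge(E, A). Edges now: 6
Op 7: add_edge(E, H) (duplicate, no change). Edges now: 6
Compute levels (Kahn BFS):
  sources (in-degree 0): B, E, G
  process B: level=0
    B->A: in-degree(A)=1, level(A)>=1
  process E: level=0
    E->A: in-degree(A)=0, level(A)=1, enqueue
    E->D: in-degree(D)=0, level(D)=1, enqueue
    E->H: in-degree(H)=0, level(H)=1, enqueue
  process G: level=0
    G->C: in-degree(C)=0, level(C)=1, enqueue
    G->F: in-degree(F)=0, level(F)=1, enqueue
  process A: level=1
  process D: level=1
  process H: level=1
  process C: level=1
  process F: level=1
All levels: A:1, B:0, C:1, D:1, E:0, F:1, G:0, H:1
max level = 1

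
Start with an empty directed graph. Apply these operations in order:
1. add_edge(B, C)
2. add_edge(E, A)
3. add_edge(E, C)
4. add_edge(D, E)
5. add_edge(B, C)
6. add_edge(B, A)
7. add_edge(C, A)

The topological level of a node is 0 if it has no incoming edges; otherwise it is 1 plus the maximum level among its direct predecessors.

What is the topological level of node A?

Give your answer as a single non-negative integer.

Op 1: add_edge(B, C). Edges now: 1
Op 2: add_edge(E, A). Edges now: 2
Op 3: add_edge(E, C). Edges now: 3
Op 4: add_edge(D, E). Edges now: 4
Op 5: add_edge(B, C) (duplicate, no change). Edges now: 4
Op 6: add_edge(B, A). Edges now: 5
Op 7: add_edge(C, A). Edges now: 6
Compute levels (Kahn BFS):
  sources (in-degree 0): B, D
  process B: level=0
    B->A: in-degree(A)=2, level(A)>=1
    B->C: in-degree(C)=1, level(C)>=1
  process D: level=0
    D->E: in-degree(E)=0, level(E)=1, enqueue
  process E: level=1
    E->A: in-degree(A)=1, level(A)>=2
    E->C: in-degree(C)=0, level(C)=2, enqueue
  process C: level=2
    C->A: in-degree(A)=0, level(A)=3, enqueue
  process A: level=3
All levels: A:3, B:0, C:2, D:0, E:1
level(A) = 3

Answer: 3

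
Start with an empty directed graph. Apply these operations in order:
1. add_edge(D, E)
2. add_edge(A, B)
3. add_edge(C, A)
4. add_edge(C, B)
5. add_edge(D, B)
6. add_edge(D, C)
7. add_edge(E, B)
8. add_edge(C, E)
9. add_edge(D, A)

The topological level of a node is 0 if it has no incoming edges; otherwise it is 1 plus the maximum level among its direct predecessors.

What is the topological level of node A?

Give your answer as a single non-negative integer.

Op 1: add_edge(D, E). Edges now: 1
Op 2: add_edge(A, B). Edges now: 2
Op 3: add_edge(C, A). Edges now: 3
Op 4: add_edge(C, B). Edges now: 4
Op 5: add_edge(D, B). Edges now: 5
Op 6: add_edge(D, C). Edges now: 6
Op 7: add_edge(E, B). Edges now: 7
Op 8: add_edge(C, E). Edges now: 8
Op 9: add_edge(D, A). Edges now: 9
Compute levels (Kahn BFS):
  sources (in-degree 0): D
  process D: level=0
    D->A: in-degree(A)=1, level(A)>=1
    D->B: in-degree(B)=3, level(B)>=1
    D->C: in-degree(C)=0, level(C)=1, enqueue
    D->E: in-degree(E)=1, level(E)>=1
  process C: level=1
    C->A: in-degree(A)=0, level(A)=2, enqueue
    C->B: in-degree(B)=2, level(B)>=2
    C->E: in-degree(E)=0, level(E)=2, enqueue
  process A: level=2
    A->B: in-degree(B)=1, level(B)>=3
  process E: level=2
    E->B: in-degree(B)=0, level(B)=3, enqueue
  process B: level=3
All levels: A:2, B:3, C:1, D:0, E:2
level(A) = 2

Answer: 2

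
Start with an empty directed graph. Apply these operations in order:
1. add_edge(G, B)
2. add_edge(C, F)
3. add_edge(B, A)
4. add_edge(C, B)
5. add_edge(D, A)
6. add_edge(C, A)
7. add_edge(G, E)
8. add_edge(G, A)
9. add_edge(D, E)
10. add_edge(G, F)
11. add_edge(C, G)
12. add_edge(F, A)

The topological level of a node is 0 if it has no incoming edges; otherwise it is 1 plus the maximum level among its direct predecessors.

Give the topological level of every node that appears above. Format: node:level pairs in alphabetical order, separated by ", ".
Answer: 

Answer: A:3, B:2, C:0, D:0, E:2, F:2, G:1

Derivation:
Op 1: add_edge(G, B). Edges now: 1
Op 2: add_edge(C, F). Edges now: 2
Op 3: add_edge(B, A). Edges now: 3
Op 4: add_edge(C, B). Edges now: 4
Op 5: add_edge(D, A). Edges now: 5
Op 6: add_edge(C, A). Edges now: 6
Op 7: add_edge(G, E). Edges now: 7
Op 8: add_edge(G, A). Edges now: 8
Op 9: add_edge(D, E). Edges now: 9
Op 10: add_edge(G, F). Edges now: 10
Op 11: add_edge(C, G). Edges now: 11
Op 12: add_edge(F, A). Edges now: 12
Compute levels (Kahn BFS):
  sources (in-degree 0): C, D
  process C: level=0
    C->A: in-degree(A)=4, level(A)>=1
    C->B: in-degree(B)=1, level(B)>=1
    C->F: in-degree(F)=1, level(F)>=1
    C->G: in-degree(G)=0, level(G)=1, enqueue
  process D: level=0
    D->A: in-degree(A)=3, level(A)>=1
    D->E: in-degree(E)=1, level(E)>=1
  process G: level=1
    G->A: in-degree(A)=2, level(A)>=2
    G->B: in-degree(B)=0, level(B)=2, enqueue
    G->E: in-degree(E)=0, level(E)=2, enqueue
    G->F: in-degree(F)=0, level(F)=2, enqueue
  process B: level=2
    B->A: in-degree(A)=1, level(A)>=3
  process E: level=2
  process F: level=2
    F->A: in-degree(A)=0, level(A)=3, enqueue
  process A: level=3
All levels: A:3, B:2, C:0, D:0, E:2, F:2, G:1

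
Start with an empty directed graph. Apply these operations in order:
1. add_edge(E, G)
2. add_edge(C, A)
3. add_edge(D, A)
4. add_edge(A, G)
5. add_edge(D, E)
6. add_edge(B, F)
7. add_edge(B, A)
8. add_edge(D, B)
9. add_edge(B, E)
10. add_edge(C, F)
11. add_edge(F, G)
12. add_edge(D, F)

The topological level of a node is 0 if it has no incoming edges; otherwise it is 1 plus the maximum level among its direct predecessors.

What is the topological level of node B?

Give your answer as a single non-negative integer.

Op 1: add_edge(E, G). Edges now: 1
Op 2: add_edge(C, A). Edges now: 2
Op 3: add_edge(D, A). Edges now: 3
Op 4: add_edge(A, G). Edges now: 4
Op 5: add_edge(D, E). Edges now: 5
Op 6: add_edge(B, F). Edges now: 6
Op 7: add_edge(B, A). Edges now: 7
Op 8: add_edge(D, B). Edges now: 8
Op 9: add_edge(B, E). Edges now: 9
Op 10: add_edge(C, F). Edges now: 10
Op 11: add_edge(F, G). Edges now: 11
Op 12: add_edge(D, F). Edges now: 12
Compute levels (Kahn BFS):
  sources (in-degree 0): C, D
  process C: level=0
    C->A: in-degree(A)=2, level(A)>=1
    C->F: in-degree(F)=2, level(F)>=1
  process D: level=0
    D->A: in-degree(A)=1, level(A)>=1
    D->B: in-degree(B)=0, level(B)=1, enqueue
    D->E: in-degree(E)=1, level(E)>=1
    D->F: in-degree(F)=1, level(F)>=1
  process B: level=1
    B->A: in-degree(A)=0, level(A)=2, enqueue
    B->E: in-degree(E)=0, level(E)=2, enqueue
    B->F: in-degree(F)=0, level(F)=2, enqueue
  process A: level=2
    A->G: in-degree(G)=2, level(G)>=3
  process E: level=2
    E->G: in-degree(G)=1, level(G)>=3
  process F: level=2
    F->G: in-degree(G)=0, level(G)=3, enqueue
  process G: level=3
All levels: A:2, B:1, C:0, D:0, E:2, F:2, G:3
level(B) = 1

Answer: 1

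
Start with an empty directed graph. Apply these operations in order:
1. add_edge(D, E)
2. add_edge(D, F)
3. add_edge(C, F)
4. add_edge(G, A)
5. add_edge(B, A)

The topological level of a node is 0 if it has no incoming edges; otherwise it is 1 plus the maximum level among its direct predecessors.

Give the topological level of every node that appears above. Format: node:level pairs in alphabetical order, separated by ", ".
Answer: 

Answer: A:1, B:0, C:0, D:0, E:1, F:1, G:0

Derivation:
Op 1: add_edge(D, E). Edges now: 1
Op 2: add_edge(D, F). Edges now: 2
Op 3: add_edge(C, F). Edges now: 3
Op 4: add_edge(G, A). Edges now: 4
Op 5: add_edge(B, A). Edges now: 5
Compute levels (Kahn BFS):
  sources (in-degree 0): B, C, D, G
  process B: level=0
    B->A: in-degree(A)=1, level(A)>=1
  process C: level=0
    C->F: in-degree(F)=1, level(F)>=1
  process D: level=0
    D->E: in-degree(E)=0, level(E)=1, enqueue
    D->F: in-degree(F)=0, level(F)=1, enqueue
  process G: level=0
    G->A: in-degree(A)=0, level(A)=1, enqueue
  process E: level=1
  process F: level=1
  process A: level=1
All levels: A:1, B:0, C:0, D:0, E:1, F:1, G:0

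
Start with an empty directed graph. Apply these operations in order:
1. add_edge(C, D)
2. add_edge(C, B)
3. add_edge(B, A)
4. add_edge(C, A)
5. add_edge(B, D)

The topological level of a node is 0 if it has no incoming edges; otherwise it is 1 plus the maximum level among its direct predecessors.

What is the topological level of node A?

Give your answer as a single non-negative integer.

Answer: 2

Derivation:
Op 1: add_edge(C, D). Edges now: 1
Op 2: add_edge(C, B). Edges now: 2
Op 3: add_edge(B, A). Edges now: 3
Op 4: add_edge(C, A). Edges now: 4
Op 5: add_edge(B, D). Edges now: 5
Compute levels (Kahn BFS):
  sources (in-degree 0): C
  process C: level=0
    C->A: in-degree(A)=1, level(A)>=1
    C->B: in-degree(B)=0, level(B)=1, enqueue
    C->D: in-degree(D)=1, level(D)>=1
  process B: level=1
    B->A: in-degree(A)=0, level(A)=2, enqueue
    B->D: in-degree(D)=0, level(D)=2, enqueue
  process A: level=2
  process D: level=2
All levels: A:2, B:1, C:0, D:2
level(A) = 2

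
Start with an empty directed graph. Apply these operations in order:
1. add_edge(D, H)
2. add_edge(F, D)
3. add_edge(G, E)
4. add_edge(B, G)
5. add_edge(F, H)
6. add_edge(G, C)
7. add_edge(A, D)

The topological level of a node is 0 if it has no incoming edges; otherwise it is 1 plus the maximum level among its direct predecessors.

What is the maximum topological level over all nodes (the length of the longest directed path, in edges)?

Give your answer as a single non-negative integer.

Op 1: add_edge(D, H). Edges now: 1
Op 2: add_edge(F, D). Edges now: 2
Op 3: add_edge(G, E). Edges now: 3
Op 4: add_edge(B, G). Edges now: 4
Op 5: add_edge(F, H). Edges now: 5
Op 6: add_edge(G, C). Edges now: 6
Op 7: add_edge(A, D). Edges now: 7
Compute levels (Kahn BFS):
  sources (in-degree 0): A, B, F
  process A: level=0
    A->D: in-degree(D)=1, level(D)>=1
  process B: level=0
    B->G: in-degree(G)=0, level(G)=1, enqueue
  process F: level=0
    F->D: in-degree(D)=0, level(D)=1, enqueue
    F->H: in-degree(H)=1, level(H)>=1
  process G: level=1
    G->C: in-degree(C)=0, level(C)=2, enqueue
    G->E: in-degree(E)=0, level(E)=2, enqueue
  process D: level=1
    D->H: in-degree(H)=0, level(H)=2, enqueue
  process C: level=2
  process E: level=2
  process H: level=2
All levels: A:0, B:0, C:2, D:1, E:2, F:0, G:1, H:2
max level = 2

Answer: 2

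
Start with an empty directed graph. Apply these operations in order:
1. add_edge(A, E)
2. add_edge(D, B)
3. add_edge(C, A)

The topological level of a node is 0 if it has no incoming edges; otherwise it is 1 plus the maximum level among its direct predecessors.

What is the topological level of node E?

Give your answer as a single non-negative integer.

Op 1: add_edge(A, E). Edges now: 1
Op 2: add_edge(D, B). Edges now: 2
Op 3: add_edge(C, A). Edges now: 3
Compute levels (Kahn BFS):
  sources (in-degree 0): C, D
  process C: level=0
    C->A: in-degree(A)=0, level(A)=1, enqueue
  process D: level=0
    D->B: in-degree(B)=0, level(B)=1, enqueue
  process A: level=1
    A->E: in-degree(E)=0, level(E)=2, enqueue
  process B: level=1
  process E: level=2
All levels: A:1, B:1, C:0, D:0, E:2
level(E) = 2

Answer: 2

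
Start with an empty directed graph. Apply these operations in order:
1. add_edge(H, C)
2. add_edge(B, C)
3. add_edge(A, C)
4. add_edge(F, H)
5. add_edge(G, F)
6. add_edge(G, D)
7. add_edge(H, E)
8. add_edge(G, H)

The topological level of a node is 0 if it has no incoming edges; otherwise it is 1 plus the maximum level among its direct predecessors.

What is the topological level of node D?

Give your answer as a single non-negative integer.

Answer: 1

Derivation:
Op 1: add_edge(H, C). Edges now: 1
Op 2: add_edge(B, C). Edges now: 2
Op 3: add_edge(A, C). Edges now: 3
Op 4: add_edge(F, H). Edges now: 4
Op 5: add_edge(G, F). Edges now: 5
Op 6: add_edge(G, D). Edges now: 6
Op 7: add_edge(H, E). Edges now: 7
Op 8: add_edge(G, H). Edges now: 8
Compute levels (Kahn BFS):
  sources (in-degree 0): A, B, G
  process A: level=0
    A->C: in-degree(C)=2, level(C)>=1
  process B: level=0
    B->C: in-degree(C)=1, level(C)>=1
  process G: level=0
    G->D: in-degree(D)=0, level(D)=1, enqueue
    G->F: in-degree(F)=0, level(F)=1, enqueue
    G->H: in-degree(H)=1, level(H)>=1
  process D: level=1
  process F: level=1
    F->H: in-degree(H)=0, level(H)=2, enqueue
  process H: level=2
    H->C: in-degree(C)=0, level(C)=3, enqueue
    H->E: in-degree(E)=0, level(E)=3, enqueue
  process C: level=3
  process E: level=3
All levels: A:0, B:0, C:3, D:1, E:3, F:1, G:0, H:2
level(D) = 1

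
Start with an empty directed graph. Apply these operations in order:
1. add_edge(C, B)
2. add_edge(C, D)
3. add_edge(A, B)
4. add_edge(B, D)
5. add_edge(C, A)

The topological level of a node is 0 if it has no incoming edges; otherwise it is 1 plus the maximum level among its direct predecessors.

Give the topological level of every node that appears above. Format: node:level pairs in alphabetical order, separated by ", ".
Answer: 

Answer: A:1, B:2, C:0, D:3

Derivation:
Op 1: add_edge(C, B). Edges now: 1
Op 2: add_edge(C, D). Edges now: 2
Op 3: add_edge(A, B). Edges now: 3
Op 4: add_edge(B, D). Edges now: 4
Op 5: add_edge(C, A). Edges now: 5
Compute levels (Kahn BFS):
  sources (in-degree 0): C
  process C: level=0
    C->A: in-degree(A)=0, level(A)=1, enqueue
    C->B: in-degree(B)=1, level(B)>=1
    C->D: in-degree(D)=1, level(D)>=1
  process A: level=1
    A->B: in-degree(B)=0, level(B)=2, enqueue
  process B: level=2
    B->D: in-degree(D)=0, level(D)=3, enqueue
  process D: level=3
All levels: A:1, B:2, C:0, D:3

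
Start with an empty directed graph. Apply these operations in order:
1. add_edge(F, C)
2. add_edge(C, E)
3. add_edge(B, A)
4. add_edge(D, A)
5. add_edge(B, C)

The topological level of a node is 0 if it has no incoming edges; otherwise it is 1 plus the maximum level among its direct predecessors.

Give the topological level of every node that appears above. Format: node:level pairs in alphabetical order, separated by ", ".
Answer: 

Answer: A:1, B:0, C:1, D:0, E:2, F:0

Derivation:
Op 1: add_edge(F, C). Edges now: 1
Op 2: add_edge(C, E). Edges now: 2
Op 3: add_edge(B, A). Edges now: 3
Op 4: add_edge(D, A). Edges now: 4
Op 5: add_edge(B, C). Edges now: 5
Compute levels (Kahn BFS):
  sources (in-degree 0): B, D, F
  process B: level=0
    B->A: in-degree(A)=1, level(A)>=1
    B->C: in-degree(C)=1, level(C)>=1
  process D: level=0
    D->A: in-degree(A)=0, level(A)=1, enqueue
  process F: level=0
    F->C: in-degree(C)=0, level(C)=1, enqueue
  process A: level=1
  process C: level=1
    C->E: in-degree(E)=0, level(E)=2, enqueue
  process E: level=2
All levels: A:1, B:0, C:1, D:0, E:2, F:0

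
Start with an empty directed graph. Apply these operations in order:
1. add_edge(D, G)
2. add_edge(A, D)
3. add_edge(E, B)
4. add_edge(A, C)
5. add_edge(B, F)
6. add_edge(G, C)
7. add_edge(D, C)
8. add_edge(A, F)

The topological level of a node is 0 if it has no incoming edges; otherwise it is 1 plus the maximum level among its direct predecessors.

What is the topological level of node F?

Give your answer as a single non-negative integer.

Op 1: add_edge(D, G). Edges now: 1
Op 2: add_edge(A, D). Edges now: 2
Op 3: add_edge(E, B). Edges now: 3
Op 4: add_edge(A, C). Edges now: 4
Op 5: add_edge(B, F). Edges now: 5
Op 6: add_edge(G, C). Edges now: 6
Op 7: add_edge(D, C). Edges now: 7
Op 8: add_edge(A, F). Edges now: 8
Compute levels (Kahn BFS):
  sources (in-degree 0): A, E
  process A: level=0
    A->C: in-degree(C)=2, level(C)>=1
    A->D: in-degree(D)=0, level(D)=1, enqueue
    A->F: in-degree(F)=1, level(F)>=1
  process E: level=0
    E->B: in-degree(B)=0, level(B)=1, enqueue
  process D: level=1
    D->C: in-degree(C)=1, level(C)>=2
    D->G: in-degree(G)=0, level(G)=2, enqueue
  process B: level=1
    B->F: in-degree(F)=0, level(F)=2, enqueue
  process G: level=2
    G->C: in-degree(C)=0, level(C)=3, enqueue
  process F: level=2
  process C: level=3
All levels: A:0, B:1, C:3, D:1, E:0, F:2, G:2
level(F) = 2

Answer: 2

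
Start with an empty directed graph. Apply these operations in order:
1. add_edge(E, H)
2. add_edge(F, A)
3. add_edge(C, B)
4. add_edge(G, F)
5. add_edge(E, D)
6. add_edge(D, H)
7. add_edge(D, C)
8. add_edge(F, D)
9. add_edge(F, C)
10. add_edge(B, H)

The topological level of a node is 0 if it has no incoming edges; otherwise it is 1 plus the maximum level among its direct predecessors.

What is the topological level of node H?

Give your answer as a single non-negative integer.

Answer: 5

Derivation:
Op 1: add_edge(E, H). Edges now: 1
Op 2: add_edge(F, A). Edges now: 2
Op 3: add_edge(C, B). Edges now: 3
Op 4: add_edge(G, F). Edges now: 4
Op 5: add_edge(E, D). Edges now: 5
Op 6: add_edge(D, H). Edges now: 6
Op 7: add_edge(D, C). Edges now: 7
Op 8: add_edge(F, D). Edges now: 8
Op 9: add_edge(F, C). Edges now: 9
Op 10: add_edge(B, H). Edges now: 10
Compute levels (Kahn BFS):
  sources (in-degree 0): E, G
  process E: level=0
    E->D: in-degree(D)=1, level(D)>=1
    E->H: in-degree(H)=2, level(H)>=1
  process G: level=0
    G->F: in-degree(F)=0, level(F)=1, enqueue
  process F: level=1
    F->A: in-degree(A)=0, level(A)=2, enqueue
    F->C: in-degree(C)=1, level(C)>=2
    F->D: in-degree(D)=0, level(D)=2, enqueue
  process A: level=2
  process D: level=2
    D->C: in-degree(C)=0, level(C)=3, enqueue
    D->H: in-degree(H)=1, level(H)>=3
  process C: level=3
    C->B: in-degree(B)=0, level(B)=4, enqueue
  process B: level=4
    B->H: in-degree(H)=0, level(H)=5, enqueue
  process H: level=5
All levels: A:2, B:4, C:3, D:2, E:0, F:1, G:0, H:5
level(H) = 5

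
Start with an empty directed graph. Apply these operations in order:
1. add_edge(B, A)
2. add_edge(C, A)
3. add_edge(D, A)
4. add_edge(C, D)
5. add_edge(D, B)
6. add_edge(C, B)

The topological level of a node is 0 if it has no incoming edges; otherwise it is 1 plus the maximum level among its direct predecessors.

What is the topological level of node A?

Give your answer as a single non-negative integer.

Answer: 3

Derivation:
Op 1: add_edge(B, A). Edges now: 1
Op 2: add_edge(C, A). Edges now: 2
Op 3: add_edge(D, A). Edges now: 3
Op 4: add_edge(C, D). Edges now: 4
Op 5: add_edge(D, B). Edges now: 5
Op 6: add_edge(C, B). Edges now: 6
Compute levels (Kahn BFS):
  sources (in-degree 0): C
  process C: level=0
    C->A: in-degree(A)=2, level(A)>=1
    C->B: in-degree(B)=1, level(B)>=1
    C->D: in-degree(D)=0, level(D)=1, enqueue
  process D: level=1
    D->A: in-degree(A)=1, level(A)>=2
    D->B: in-degree(B)=0, level(B)=2, enqueue
  process B: level=2
    B->A: in-degree(A)=0, level(A)=3, enqueue
  process A: level=3
All levels: A:3, B:2, C:0, D:1
level(A) = 3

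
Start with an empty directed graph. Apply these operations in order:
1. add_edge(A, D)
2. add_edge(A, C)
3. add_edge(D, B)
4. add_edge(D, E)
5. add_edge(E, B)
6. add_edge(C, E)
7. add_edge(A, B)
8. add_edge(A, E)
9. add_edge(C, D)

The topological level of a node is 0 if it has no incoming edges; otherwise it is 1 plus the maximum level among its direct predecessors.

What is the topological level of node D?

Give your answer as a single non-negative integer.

Op 1: add_edge(A, D). Edges now: 1
Op 2: add_edge(A, C). Edges now: 2
Op 3: add_edge(D, B). Edges now: 3
Op 4: add_edge(D, E). Edges now: 4
Op 5: add_edge(E, B). Edges now: 5
Op 6: add_edge(C, E). Edges now: 6
Op 7: add_edge(A, B). Edges now: 7
Op 8: add_edge(A, E). Edges now: 8
Op 9: add_edge(C, D). Edges now: 9
Compute levels (Kahn BFS):
  sources (in-degree 0): A
  process A: level=0
    A->B: in-degree(B)=2, level(B)>=1
    A->C: in-degree(C)=0, level(C)=1, enqueue
    A->D: in-degree(D)=1, level(D)>=1
    A->E: in-degree(E)=2, level(E)>=1
  process C: level=1
    C->D: in-degree(D)=0, level(D)=2, enqueue
    C->E: in-degree(E)=1, level(E)>=2
  process D: level=2
    D->B: in-degree(B)=1, level(B)>=3
    D->E: in-degree(E)=0, level(E)=3, enqueue
  process E: level=3
    E->B: in-degree(B)=0, level(B)=4, enqueue
  process B: level=4
All levels: A:0, B:4, C:1, D:2, E:3
level(D) = 2

Answer: 2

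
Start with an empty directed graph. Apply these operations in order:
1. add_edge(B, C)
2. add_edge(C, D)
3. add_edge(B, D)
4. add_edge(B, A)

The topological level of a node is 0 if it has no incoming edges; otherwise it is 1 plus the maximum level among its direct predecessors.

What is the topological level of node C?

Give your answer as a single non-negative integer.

Op 1: add_edge(B, C). Edges now: 1
Op 2: add_edge(C, D). Edges now: 2
Op 3: add_edge(B, D). Edges now: 3
Op 4: add_edge(B, A). Edges now: 4
Compute levels (Kahn BFS):
  sources (in-degree 0): B
  process B: level=0
    B->A: in-degree(A)=0, level(A)=1, enqueue
    B->C: in-degree(C)=0, level(C)=1, enqueue
    B->D: in-degree(D)=1, level(D)>=1
  process A: level=1
  process C: level=1
    C->D: in-degree(D)=0, level(D)=2, enqueue
  process D: level=2
All levels: A:1, B:0, C:1, D:2
level(C) = 1

Answer: 1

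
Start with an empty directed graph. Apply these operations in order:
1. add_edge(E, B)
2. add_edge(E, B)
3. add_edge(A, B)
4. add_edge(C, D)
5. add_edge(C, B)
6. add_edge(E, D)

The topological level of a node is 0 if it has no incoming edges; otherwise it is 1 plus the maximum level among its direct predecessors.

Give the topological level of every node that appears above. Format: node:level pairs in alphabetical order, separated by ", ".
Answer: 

Answer: A:0, B:1, C:0, D:1, E:0

Derivation:
Op 1: add_edge(E, B). Edges now: 1
Op 2: add_edge(E, B) (duplicate, no change). Edges now: 1
Op 3: add_edge(A, B). Edges now: 2
Op 4: add_edge(C, D). Edges now: 3
Op 5: add_edge(C, B). Edges now: 4
Op 6: add_edge(E, D). Edges now: 5
Compute levels (Kahn BFS):
  sources (in-degree 0): A, C, E
  process A: level=0
    A->B: in-degree(B)=2, level(B)>=1
  process C: level=0
    C->B: in-degree(B)=1, level(B)>=1
    C->D: in-degree(D)=1, level(D)>=1
  process E: level=0
    E->B: in-degree(B)=0, level(B)=1, enqueue
    E->D: in-degree(D)=0, level(D)=1, enqueue
  process B: level=1
  process D: level=1
All levels: A:0, B:1, C:0, D:1, E:0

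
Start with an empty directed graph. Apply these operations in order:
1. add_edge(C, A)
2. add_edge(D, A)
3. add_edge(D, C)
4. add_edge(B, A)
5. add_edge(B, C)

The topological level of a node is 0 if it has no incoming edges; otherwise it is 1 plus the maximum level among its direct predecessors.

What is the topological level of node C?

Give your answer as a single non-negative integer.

Op 1: add_edge(C, A). Edges now: 1
Op 2: add_edge(D, A). Edges now: 2
Op 3: add_edge(D, C). Edges now: 3
Op 4: add_edge(B, A). Edges now: 4
Op 5: add_edge(B, C). Edges now: 5
Compute levels (Kahn BFS):
  sources (in-degree 0): B, D
  process B: level=0
    B->A: in-degree(A)=2, level(A)>=1
    B->C: in-degree(C)=1, level(C)>=1
  process D: level=0
    D->A: in-degree(A)=1, level(A)>=1
    D->C: in-degree(C)=0, level(C)=1, enqueue
  process C: level=1
    C->A: in-degree(A)=0, level(A)=2, enqueue
  process A: level=2
All levels: A:2, B:0, C:1, D:0
level(C) = 1

Answer: 1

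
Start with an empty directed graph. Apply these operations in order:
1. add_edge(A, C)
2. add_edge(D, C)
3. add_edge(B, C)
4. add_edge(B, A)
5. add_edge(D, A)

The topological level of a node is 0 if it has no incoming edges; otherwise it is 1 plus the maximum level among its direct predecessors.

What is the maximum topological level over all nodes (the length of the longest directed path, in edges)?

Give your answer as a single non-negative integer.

Op 1: add_edge(A, C). Edges now: 1
Op 2: add_edge(D, C). Edges now: 2
Op 3: add_edge(B, C). Edges now: 3
Op 4: add_edge(B, A). Edges now: 4
Op 5: add_edge(D, A). Edges now: 5
Compute levels (Kahn BFS):
  sources (in-degree 0): B, D
  process B: level=0
    B->A: in-degree(A)=1, level(A)>=1
    B->C: in-degree(C)=2, level(C)>=1
  process D: level=0
    D->A: in-degree(A)=0, level(A)=1, enqueue
    D->C: in-degree(C)=1, level(C)>=1
  process A: level=1
    A->C: in-degree(C)=0, level(C)=2, enqueue
  process C: level=2
All levels: A:1, B:0, C:2, D:0
max level = 2

Answer: 2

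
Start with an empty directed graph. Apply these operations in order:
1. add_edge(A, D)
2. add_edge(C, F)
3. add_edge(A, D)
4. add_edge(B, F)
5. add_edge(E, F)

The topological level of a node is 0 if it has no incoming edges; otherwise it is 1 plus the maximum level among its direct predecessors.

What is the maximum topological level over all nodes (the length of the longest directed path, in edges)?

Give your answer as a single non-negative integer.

Answer: 1

Derivation:
Op 1: add_edge(A, D). Edges now: 1
Op 2: add_edge(C, F). Edges now: 2
Op 3: add_edge(A, D) (duplicate, no change). Edges now: 2
Op 4: add_edge(B, F). Edges now: 3
Op 5: add_edge(E, F). Edges now: 4
Compute levels (Kahn BFS):
  sources (in-degree 0): A, B, C, E
  process A: level=0
    A->D: in-degree(D)=0, level(D)=1, enqueue
  process B: level=0
    B->F: in-degree(F)=2, level(F)>=1
  process C: level=0
    C->F: in-degree(F)=1, level(F)>=1
  process E: level=0
    E->F: in-degree(F)=0, level(F)=1, enqueue
  process D: level=1
  process F: level=1
All levels: A:0, B:0, C:0, D:1, E:0, F:1
max level = 1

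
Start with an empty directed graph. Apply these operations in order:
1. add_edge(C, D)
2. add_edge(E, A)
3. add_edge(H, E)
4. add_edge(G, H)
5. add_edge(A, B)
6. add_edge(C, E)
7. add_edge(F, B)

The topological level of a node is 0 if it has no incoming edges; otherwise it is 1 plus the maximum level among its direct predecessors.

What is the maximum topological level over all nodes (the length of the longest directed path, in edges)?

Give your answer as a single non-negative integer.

Answer: 4

Derivation:
Op 1: add_edge(C, D). Edges now: 1
Op 2: add_edge(E, A). Edges now: 2
Op 3: add_edge(H, E). Edges now: 3
Op 4: add_edge(G, H). Edges now: 4
Op 5: add_edge(A, B). Edges now: 5
Op 6: add_edge(C, E). Edges now: 6
Op 7: add_edge(F, B). Edges now: 7
Compute levels (Kahn BFS):
  sources (in-degree 0): C, F, G
  process C: level=0
    C->D: in-degree(D)=0, level(D)=1, enqueue
    C->E: in-degree(E)=1, level(E)>=1
  process F: level=0
    F->B: in-degree(B)=1, level(B)>=1
  process G: level=0
    G->H: in-degree(H)=0, level(H)=1, enqueue
  process D: level=1
  process H: level=1
    H->E: in-degree(E)=0, level(E)=2, enqueue
  process E: level=2
    E->A: in-degree(A)=0, level(A)=3, enqueue
  process A: level=3
    A->B: in-degree(B)=0, level(B)=4, enqueue
  process B: level=4
All levels: A:3, B:4, C:0, D:1, E:2, F:0, G:0, H:1
max level = 4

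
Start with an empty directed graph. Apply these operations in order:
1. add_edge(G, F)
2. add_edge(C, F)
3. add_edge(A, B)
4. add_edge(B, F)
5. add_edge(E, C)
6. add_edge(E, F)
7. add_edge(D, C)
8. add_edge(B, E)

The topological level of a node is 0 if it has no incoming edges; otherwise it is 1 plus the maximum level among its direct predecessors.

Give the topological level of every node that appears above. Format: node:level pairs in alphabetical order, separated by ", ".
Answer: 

Op 1: add_edge(G, F). Edges now: 1
Op 2: add_edge(C, F). Edges now: 2
Op 3: add_edge(A, B). Edges now: 3
Op 4: add_edge(B, F). Edges now: 4
Op 5: add_edge(E, C). Edges now: 5
Op 6: add_edge(E, F). Edges now: 6
Op 7: add_edge(D, C). Edges now: 7
Op 8: add_edge(B, E). Edges now: 8
Compute levels (Kahn BFS):
  sources (in-degree 0): A, D, G
  process A: level=0
    A->B: in-degree(B)=0, level(B)=1, enqueue
  process D: level=0
    D->C: in-degree(C)=1, level(C)>=1
  process G: level=0
    G->F: in-degree(F)=3, level(F)>=1
  process B: level=1
    B->E: in-degree(E)=0, level(E)=2, enqueue
    B->F: in-degree(F)=2, level(F)>=2
  process E: level=2
    E->C: in-degree(C)=0, level(C)=3, enqueue
    E->F: in-degree(F)=1, level(F)>=3
  process C: level=3
    C->F: in-degree(F)=0, level(F)=4, enqueue
  process F: level=4
All levels: A:0, B:1, C:3, D:0, E:2, F:4, G:0

Answer: A:0, B:1, C:3, D:0, E:2, F:4, G:0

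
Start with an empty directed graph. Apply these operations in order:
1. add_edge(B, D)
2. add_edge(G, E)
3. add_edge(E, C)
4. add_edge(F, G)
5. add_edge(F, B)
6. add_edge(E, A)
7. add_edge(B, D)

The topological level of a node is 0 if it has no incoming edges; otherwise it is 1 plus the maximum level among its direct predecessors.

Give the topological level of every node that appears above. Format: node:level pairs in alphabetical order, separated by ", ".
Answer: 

Op 1: add_edge(B, D). Edges now: 1
Op 2: add_edge(G, E). Edges now: 2
Op 3: add_edge(E, C). Edges now: 3
Op 4: add_edge(F, G). Edges now: 4
Op 5: add_edge(F, B). Edges now: 5
Op 6: add_edge(E, A). Edges now: 6
Op 7: add_edge(B, D) (duplicate, no change). Edges now: 6
Compute levels (Kahn BFS):
  sources (in-degree 0): F
  process F: level=0
    F->B: in-degree(B)=0, level(B)=1, enqueue
    F->G: in-degree(G)=0, level(G)=1, enqueue
  process B: level=1
    B->D: in-degree(D)=0, level(D)=2, enqueue
  process G: level=1
    G->E: in-degree(E)=0, level(E)=2, enqueue
  process D: level=2
  process E: level=2
    E->A: in-degree(A)=0, level(A)=3, enqueue
    E->C: in-degree(C)=0, level(C)=3, enqueue
  process A: level=3
  process C: level=3
All levels: A:3, B:1, C:3, D:2, E:2, F:0, G:1

Answer: A:3, B:1, C:3, D:2, E:2, F:0, G:1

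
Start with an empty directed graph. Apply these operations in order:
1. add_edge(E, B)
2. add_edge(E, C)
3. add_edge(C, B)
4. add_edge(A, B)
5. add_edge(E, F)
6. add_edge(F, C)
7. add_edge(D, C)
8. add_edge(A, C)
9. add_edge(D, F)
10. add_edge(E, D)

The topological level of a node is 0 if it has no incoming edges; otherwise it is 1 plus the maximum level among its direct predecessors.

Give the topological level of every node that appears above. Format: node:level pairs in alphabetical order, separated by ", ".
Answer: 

Op 1: add_edge(E, B). Edges now: 1
Op 2: add_edge(E, C). Edges now: 2
Op 3: add_edge(C, B). Edges now: 3
Op 4: add_edge(A, B). Edges now: 4
Op 5: add_edge(E, F). Edges now: 5
Op 6: add_edge(F, C). Edges now: 6
Op 7: add_edge(D, C). Edges now: 7
Op 8: add_edge(A, C). Edges now: 8
Op 9: add_edge(D, F). Edges now: 9
Op 10: add_edge(E, D). Edges now: 10
Compute levels (Kahn BFS):
  sources (in-degree 0): A, E
  process A: level=0
    A->B: in-degree(B)=2, level(B)>=1
    A->C: in-degree(C)=3, level(C)>=1
  process E: level=0
    E->B: in-degree(B)=1, level(B)>=1
    E->C: in-degree(C)=2, level(C)>=1
    E->D: in-degree(D)=0, level(D)=1, enqueue
    E->F: in-degree(F)=1, level(F)>=1
  process D: level=1
    D->C: in-degree(C)=1, level(C)>=2
    D->F: in-degree(F)=0, level(F)=2, enqueue
  process F: level=2
    F->C: in-degree(C)=0, level(C)=3, enqueue
  process C: level=3
    C->B: in-degree(B)=0, level(B)=4, enqueue
  process B: level=4
All levels: A:0, B:4, C:3, D:1, E:0, F:2

Answer: A:0, B:4, C:3, D:1, E:0, F:2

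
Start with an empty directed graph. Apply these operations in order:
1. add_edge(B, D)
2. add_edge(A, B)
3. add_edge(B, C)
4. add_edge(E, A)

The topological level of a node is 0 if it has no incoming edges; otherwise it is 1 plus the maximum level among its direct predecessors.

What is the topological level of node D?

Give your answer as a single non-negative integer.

Answer: 3

Derivation:
Op 1: add_edge(B, D). Edges now: 1
Op 2: add_edge(A, B). Edges now: 2
Op 3: add_edge(B, C). Edges now: 3
Op 4: add_edge(E, A). Edges now: 4
Compute levels (Kahn BFS):
  sources (in-degree 0): E
  process E: level=0
    E->A: in-degree(A)=0, level(A)=1, enqueue
  process A: level=1
    A->B: in-degree(B)=0, level(B)=2, enqueue
  process B: level=2
    B->C: in-degree(C)=0, level(C)=3, enqueue
    B->D: in-degree(D)=0, level(D)=3, enqueue
  process C: level=3
  process D: level=3
All levels: A:1, B:2, C:3, D:3, E:0
level(D) = 3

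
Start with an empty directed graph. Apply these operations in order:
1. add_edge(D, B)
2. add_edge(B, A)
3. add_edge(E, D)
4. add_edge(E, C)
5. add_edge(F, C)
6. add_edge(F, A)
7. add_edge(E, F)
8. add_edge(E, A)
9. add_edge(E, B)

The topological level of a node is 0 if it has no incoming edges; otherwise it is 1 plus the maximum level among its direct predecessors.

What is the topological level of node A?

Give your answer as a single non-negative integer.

Answer: 3

Derivation:
Op 1: add_edge(D, B). Edges now: 1
Op 2: add_edge(B, A). Edges now: 2
Op 3: add_edge(E, D). Edges now: 3
Op 4: add_edge(E, C). Edges now: 4
Op 5: add_edge(F, C). Edges now: 5
Op 6: add_edge(F, A). Edges now: 6
Op 7: add_edge(E, F). Edges now: 7
Op 8: add_edge(E, A). Edges now: 8
Op 9: add_edge(E, B). Edges now: 9
Compute levels (Kahn BFS):
  sources (in-degree 0): E
  process E: level=0
    E->A: in-degree(A)=2, level(A)>=1
    E->B: in-degree(B)=1, level(B)>=1
    E->C: in-degree(C)=1, level(C)>=1
    E->D: in-degree(D)=0, level(D)=1, enqueue
    E->F: in-degree(F)=0, level(F)=1, enqueue
  process D: level=1
    D->B: in-degree(B)=0, level(B)=2, enqueue
  process F: level=1
    F->A: in-degree(A)=1, level(A)>=2
    F->C: in-degree(C)=0, level(C)=2, enqueue
  process B: level=2
    B->A: in-degree(A)=0, level(A)=3, enqueue
  process C: level=2
  process A: level=3
All levels: A:3, B:2, C:2, D:1, E:0, F:1
level(A) = 3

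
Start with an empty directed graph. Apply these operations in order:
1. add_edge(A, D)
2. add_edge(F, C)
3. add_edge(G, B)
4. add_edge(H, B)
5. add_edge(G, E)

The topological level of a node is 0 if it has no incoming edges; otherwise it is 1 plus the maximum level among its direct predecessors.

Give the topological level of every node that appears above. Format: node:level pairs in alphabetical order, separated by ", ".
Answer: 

Answer: A:0, B:1, C:1, D:1, E:1, F:0, G:0, H:0

Derivation:
Op 1: add_edge(A, D). Edges now: 1
Op 2: add_edge(F, C). Edges now: 2
Op 3: add_edge(G, B). Edges now: 3
Op 4: add_edge(H, B). Edges now: 4
Op 5: add_edge(G, E). Edges now: 5
Compute levels (Kahn BFS):
  sources (in-degree 0): A, F, G, H
  process A: level=0
    A->D: in-degree(D)=0, level(D)=1, enqueue
  process F: level=0
    F->C: in-degree(C)=0, level(C)=1, enqueue
  process G: level=0
    G->B: in-degree(B)=1, level(B)>=1
    G->E: in-degree(E)=0, level(E)=1, enqueue
  process H: level=0
    H->B: in-degree(B)=0, level(B)=1, enqueue
  process D: level=1
  process C: level=1
  process E: level=1
  process B: level=1
All levels: A:0, B:1, C:1, D:1, E:1, F:0, G:0, H:0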